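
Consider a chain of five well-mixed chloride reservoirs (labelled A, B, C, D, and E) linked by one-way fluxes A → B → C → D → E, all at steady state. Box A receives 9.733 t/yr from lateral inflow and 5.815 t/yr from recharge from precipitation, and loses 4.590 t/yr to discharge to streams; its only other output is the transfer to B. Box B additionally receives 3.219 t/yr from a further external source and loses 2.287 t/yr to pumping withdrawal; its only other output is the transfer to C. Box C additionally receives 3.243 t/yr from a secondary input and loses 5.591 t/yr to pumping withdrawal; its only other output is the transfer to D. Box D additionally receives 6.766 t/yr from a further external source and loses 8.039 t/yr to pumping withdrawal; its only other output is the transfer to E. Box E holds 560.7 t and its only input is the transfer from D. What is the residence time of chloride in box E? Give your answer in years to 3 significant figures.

Box A: F(A→B) = (9.733 + 5.815) − 4.590 = 10.958 t/yr.
Box B: F(B→C) = (10.958 + 3.219) − 2.287 = 11.890 t/yr.
Box C: F(C→D) = (11.890 + 3.243) − 5.591 = 9.5420 t/yr.
Box D: F(D→E) = (9.5420 + 6.766) − 8.039 = 8.2690 t/yr.
Box E throughput = its input = 8.2690 t/yr; τ = 560.7 / 8.2690 = 67.81 yr.

67.8 yr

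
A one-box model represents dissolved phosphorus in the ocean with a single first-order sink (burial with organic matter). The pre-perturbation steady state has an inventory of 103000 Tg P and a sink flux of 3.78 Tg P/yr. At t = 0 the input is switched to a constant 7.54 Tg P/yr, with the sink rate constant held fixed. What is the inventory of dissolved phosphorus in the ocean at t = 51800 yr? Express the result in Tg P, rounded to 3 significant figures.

Residence time τ = M₀/F₀ = 27250 yr. The eventual steady state is M_∞ = M₀·(F₁/F₀) = 103000 × 7.54/3.78 = 205460 Tg P.
The anomaly ΔM(t) = M(t) − M_∞ decays as ΔM₀·e^(−t/τ) with ΔM₀ = 103000 − 205460 = −102500 Tg P.
At t = 51800 yr, e^(−t/τ) = e^(−1.901) = 0.1494, so ΔM = −15310 Tg P and M = 205460 − 15310 = 190150 Tg P.

190000 Tg P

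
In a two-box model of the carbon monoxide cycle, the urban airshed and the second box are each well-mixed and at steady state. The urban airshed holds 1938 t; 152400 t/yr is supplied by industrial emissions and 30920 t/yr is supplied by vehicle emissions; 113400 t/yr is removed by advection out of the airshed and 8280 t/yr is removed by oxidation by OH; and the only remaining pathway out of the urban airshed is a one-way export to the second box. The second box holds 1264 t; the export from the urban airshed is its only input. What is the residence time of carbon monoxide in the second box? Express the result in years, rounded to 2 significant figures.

Balance the urban airshed: ΣF_in = 152400 + 30920 = 183320 t/yr.
Export to the second box = ΣF_in − (113400 + 8280) = 61640 t/yr.
At steady state the output of the second box equals its input, 61640 t/yr.
τ = M / F = 1264 / 61640 = 0.02051 yr.

0.021 yr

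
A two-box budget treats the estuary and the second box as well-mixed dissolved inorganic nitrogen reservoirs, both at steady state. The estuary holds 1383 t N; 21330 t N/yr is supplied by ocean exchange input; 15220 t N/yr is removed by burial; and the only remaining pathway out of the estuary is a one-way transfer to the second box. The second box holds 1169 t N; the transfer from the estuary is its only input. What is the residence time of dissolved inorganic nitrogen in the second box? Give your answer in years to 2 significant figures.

Balance the estuary: ΣF_in = 21330 t N/yr.
Transfer to the second box = ΣF_in − (15220) = 6110.0 t N/yr.
At steady state the output of the second box equals its input, 6110.0 t N/yr.
τ = M / F = 1169 / 6110.0 = 0.1913 yr.

0.19 yr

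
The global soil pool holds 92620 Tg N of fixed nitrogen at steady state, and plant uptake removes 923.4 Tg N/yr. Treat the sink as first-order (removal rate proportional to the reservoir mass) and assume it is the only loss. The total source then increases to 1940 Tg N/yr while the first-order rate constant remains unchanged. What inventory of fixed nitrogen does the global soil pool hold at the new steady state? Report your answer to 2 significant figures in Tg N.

Rate constant k = F/M = 923.4 / 92620 = 0.009970 yr⁻¹.
At the new steady state, source = k·M_new ⇒ M_new = 1940 / 0.009970 = 194600 Tg N.
(Equivalently M_new = M × F_new/F_old = 92620 × 1940/923.4.)

190000 Tg N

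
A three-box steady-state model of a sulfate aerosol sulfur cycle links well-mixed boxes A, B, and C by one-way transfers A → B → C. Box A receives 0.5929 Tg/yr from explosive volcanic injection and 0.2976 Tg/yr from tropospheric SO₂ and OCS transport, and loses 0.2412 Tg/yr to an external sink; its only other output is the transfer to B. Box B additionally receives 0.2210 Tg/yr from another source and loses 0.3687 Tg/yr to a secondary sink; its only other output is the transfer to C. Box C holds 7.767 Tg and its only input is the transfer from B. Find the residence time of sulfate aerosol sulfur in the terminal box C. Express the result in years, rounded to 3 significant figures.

Box A: F(A→B) = (0.5929 + 0.2976) − 0.2412 = 0.64930 Tg/yr.
Box B: F(B→C) = (0.64930 + 0.2210) − 0.3687 = 0.50160 Tg/yr.
Box C throughput = its input = 0.50160 Tg/yr; τ = 7.767 / 0.50160 = 15.48 yr.

15.5 yr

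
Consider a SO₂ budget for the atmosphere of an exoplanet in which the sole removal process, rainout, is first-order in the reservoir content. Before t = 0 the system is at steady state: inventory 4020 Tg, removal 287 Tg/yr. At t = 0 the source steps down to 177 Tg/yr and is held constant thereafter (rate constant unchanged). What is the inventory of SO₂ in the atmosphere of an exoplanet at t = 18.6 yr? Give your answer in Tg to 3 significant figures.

τ = M₀/F₀ = 4020/287 = 14.01 yr; rate constant k = 1/τ.
New steady state M_∞ = F₁/k = F₁·τ = 177 × 14.01 = 2479.2 Tg.
M(t) = M_∞ + (M₀ − M_∞)·e^(−t/τ); t/τ = 18.6/14.01 = 1.328, so e^(−t/τ) = 0.2650.
M(t) = 2479.2 + 1541 × 0.2650 = 2887.6 Tg.

2890 Tg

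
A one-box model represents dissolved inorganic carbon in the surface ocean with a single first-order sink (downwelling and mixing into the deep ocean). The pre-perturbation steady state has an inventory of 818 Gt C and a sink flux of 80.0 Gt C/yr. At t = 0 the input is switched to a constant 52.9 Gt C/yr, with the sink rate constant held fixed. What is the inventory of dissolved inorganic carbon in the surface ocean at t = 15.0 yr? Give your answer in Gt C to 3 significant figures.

605 Gt C

Residence time τ = M₀/F₀ = 10.22 yr. The eventual steady state is M_∞ = M₀·(F₁/F₀) = 818 × 52.9/80.0 = 540.90 Gt C.
The anomaly ΔM(t) = M(t) − M_∞ decays as ΔM₀·e^(−t/τ) with ΔM₀ = 818 − 540.90 = 277.1 Gt C.
At t = 15.0 yr, e^(−t/τ) = e^(−1.467) = 0.2306, so ΔM = 63.90 Gt C and M = 540.90 + 63.90 = 604.81 Gt C.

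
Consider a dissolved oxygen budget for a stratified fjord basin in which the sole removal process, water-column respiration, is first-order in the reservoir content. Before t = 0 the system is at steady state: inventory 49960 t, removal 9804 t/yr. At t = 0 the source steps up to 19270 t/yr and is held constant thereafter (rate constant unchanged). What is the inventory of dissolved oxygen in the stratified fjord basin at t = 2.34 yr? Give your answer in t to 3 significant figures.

67700 t

The sink rate constant is k = F₀/M₀ = 9804/49960 = 0.1962 yr⁻¹.
Solving dM/dt = F₁ − kM with M(0) = M₀ gives M(t) = F₁/k + (M₀ − F₁/k)·e^(−kt).
F₁/k = 19270/0.1962 = 98198 t; kt = 0.1962 × 2.34 = 0.4592, e^(−kt) = 0.6318.
M(2.34) = 98198 + (49960 − 98198) × 0.6318 = 98198 − 30480 = 67721 t.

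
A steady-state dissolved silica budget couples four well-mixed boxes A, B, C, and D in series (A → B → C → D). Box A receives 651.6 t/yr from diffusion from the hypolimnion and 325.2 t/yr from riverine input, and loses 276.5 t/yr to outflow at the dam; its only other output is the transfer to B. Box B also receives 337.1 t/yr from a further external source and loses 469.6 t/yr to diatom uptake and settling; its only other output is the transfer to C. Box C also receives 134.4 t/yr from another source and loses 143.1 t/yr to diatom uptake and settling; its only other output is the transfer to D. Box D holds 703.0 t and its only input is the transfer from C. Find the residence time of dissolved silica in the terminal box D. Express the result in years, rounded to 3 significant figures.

1.26 yr

Box A: F(A→B) = (651.6 + 325.2) − 276.5 = 700.30 t/yr.
Box B: F(B→C) = (700.30 + 337.1) − 469.6 = 567.80 t/yr.
Box C: F(C→D) = (567.80 + 134.4) − 143.1 = 559.10 t/yr.
Box D throughput = its input = 559.10 t/yr; τ = 703.0 / 559.10 = 1.257 yr.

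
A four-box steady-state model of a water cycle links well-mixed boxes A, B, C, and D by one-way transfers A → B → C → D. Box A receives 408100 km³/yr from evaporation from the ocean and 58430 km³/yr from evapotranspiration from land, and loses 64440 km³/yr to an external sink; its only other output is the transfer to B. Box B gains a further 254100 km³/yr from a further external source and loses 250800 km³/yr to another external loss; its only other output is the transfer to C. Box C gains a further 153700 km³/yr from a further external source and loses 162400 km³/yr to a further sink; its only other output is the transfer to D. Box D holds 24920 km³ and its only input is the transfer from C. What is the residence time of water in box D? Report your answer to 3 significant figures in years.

Box A: F(A→B) = (408100 + 58430) − 64440 = 402090 km³/yr.
Box B: F(B→C) = (402090 + 254100) − 250800 = 405390 km³/yr.
Box C: F(C→D) = (405390 + 153700) − 162400 = 396690 km³/yr.
Box D throughput = its input = 396690 km³/yr; τ = 24920 / 396690 = 0.06282 yr.

0.0628 yr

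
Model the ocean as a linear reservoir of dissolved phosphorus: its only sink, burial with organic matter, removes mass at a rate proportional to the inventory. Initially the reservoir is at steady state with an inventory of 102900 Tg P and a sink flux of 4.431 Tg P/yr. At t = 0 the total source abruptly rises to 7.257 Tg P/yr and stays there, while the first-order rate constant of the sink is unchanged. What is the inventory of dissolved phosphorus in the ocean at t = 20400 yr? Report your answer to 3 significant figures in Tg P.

141000 Tg P

τ = M₀/F₀ = 102900/4.431 = 23220 yr; rate constant k = 1/τ.
New steady state M_∞ = F₁/k = F₁·τ = 7.257 × 23220 = 168530 Tg P.
M(t) = M_∞ + (M₀ − M_∞)·e^(−t/τ); t/τ = 20400/23220 = 0.8784, so e^(−t/τ) = 0.4154.
M(t) = 168530 − 65630 × 0.4154 = 141260 Tg P.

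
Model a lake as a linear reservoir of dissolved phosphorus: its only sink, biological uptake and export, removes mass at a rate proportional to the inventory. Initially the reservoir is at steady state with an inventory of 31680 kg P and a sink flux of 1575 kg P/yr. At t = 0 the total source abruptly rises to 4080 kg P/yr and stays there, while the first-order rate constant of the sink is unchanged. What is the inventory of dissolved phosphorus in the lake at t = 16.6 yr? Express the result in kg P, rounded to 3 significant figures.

60000 kg P

τ = M₀/F₀ = 31680/1575 = 20.11 yr; rate constant k = 1/τ.
New steady state M_∞ = F₁/k = F₁·τ = 4080 × 20.11 = 82066 kg P.
M(t) = M_∞ + (M₀ − M_∞)·e^(−t/τ); t/τ = 16.6/20.11 = 0.8253, so e^(−t/τ) = 0.4381.
M(t) = 82066 − 50390 × 0.4381 = 59992 kg P.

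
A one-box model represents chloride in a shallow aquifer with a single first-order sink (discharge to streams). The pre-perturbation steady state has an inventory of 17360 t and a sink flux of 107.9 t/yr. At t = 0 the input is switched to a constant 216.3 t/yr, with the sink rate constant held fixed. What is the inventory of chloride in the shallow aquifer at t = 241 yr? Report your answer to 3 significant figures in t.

τ = M₀/F₀ = 17360/107.9 = 160.9 yr; rate constant k = 1/τ.
New steady state M_∞ = F₁/k = F₁·τ = 216.3 × 160.9 = 34800 t.
M(t) = M_∞ + (M₀ − M_∞)·e^(−t/τ); t/τ = 241/160.9 = 1.498, so e^(−t/τ) = 0.2236.
M(t) = 34800 − 17440 × 0.2236 = 30901 t.

30900 t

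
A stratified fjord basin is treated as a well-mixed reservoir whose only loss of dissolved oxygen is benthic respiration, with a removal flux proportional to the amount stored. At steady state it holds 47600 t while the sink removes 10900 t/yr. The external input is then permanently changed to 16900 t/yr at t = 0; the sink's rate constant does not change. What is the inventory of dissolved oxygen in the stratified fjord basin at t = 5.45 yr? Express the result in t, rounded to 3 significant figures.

66300 t

Residence time τ = M₀/F₀ = 4.367 yr. The eventual steady state is M_∞ = M₀·(F₁/F₀) = 47600 × 16900/10900 = 73802 t.
The anomaly ΔM(t) = M(t) − M_∞ decays as ΔM₀·e^(−t/τ) with ΔM₀ = 47600 − 73802 = −26200 t.
At t = 5.45 yr, e^(−t/τ) = e^(−1.248) = 0.2871, so ΔM = −7522 t and M = 73802 − 7522 = 66280 t.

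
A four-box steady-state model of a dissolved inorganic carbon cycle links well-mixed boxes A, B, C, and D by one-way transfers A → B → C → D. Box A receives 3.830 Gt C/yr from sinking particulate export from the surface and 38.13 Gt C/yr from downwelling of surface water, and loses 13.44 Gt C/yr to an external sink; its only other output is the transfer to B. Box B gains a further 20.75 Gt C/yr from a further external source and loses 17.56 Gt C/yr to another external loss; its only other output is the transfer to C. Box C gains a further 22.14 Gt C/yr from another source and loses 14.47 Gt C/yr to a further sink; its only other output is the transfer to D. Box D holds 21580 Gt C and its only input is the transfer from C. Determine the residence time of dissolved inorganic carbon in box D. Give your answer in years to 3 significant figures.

Box A: F(A→B) = (3.830 + 38.13) − 13.44 = 28.520 Gt C/yr.
Box B: F(B→C) = (28.520 + 20.75) − 17.56 = 31.710 Gt C/yr.
Box C: F(C→D) = (31.710 + 22.14) − 14.47 = 39.380 Gt C/yr.
Box D throughput = its input = 39.380 Gt C/yr; τ = 21580 / 39.380 = 548.0 yr.

548 yr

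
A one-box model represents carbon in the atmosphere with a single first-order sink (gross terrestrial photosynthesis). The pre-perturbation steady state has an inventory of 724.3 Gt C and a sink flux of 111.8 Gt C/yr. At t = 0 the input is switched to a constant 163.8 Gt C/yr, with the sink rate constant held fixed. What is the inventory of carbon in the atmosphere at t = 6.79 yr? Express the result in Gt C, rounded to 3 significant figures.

943 Gt C

Residence time τ = M₀/F₀ = 6.479 yr. The eventual steady state is M_∞ = M₀·(F₁/F₀) = 724.3 × 163.8/111.8 = 1061.2 Gt C.
The anomaly ΔM(t) = M(t) − M_∞ decays as ΔM₀·e^(−t/τ) with ΔM₀ = 724.3 − 1061.2 = −336.9 Gt C.
At t = 6.79 yr, e^(−t/τ) = e^(−1.048) = 0.3506, so ΔM = −118.1 Gt C and M = 1061.2 − 118.1 = 943.07 Gt C.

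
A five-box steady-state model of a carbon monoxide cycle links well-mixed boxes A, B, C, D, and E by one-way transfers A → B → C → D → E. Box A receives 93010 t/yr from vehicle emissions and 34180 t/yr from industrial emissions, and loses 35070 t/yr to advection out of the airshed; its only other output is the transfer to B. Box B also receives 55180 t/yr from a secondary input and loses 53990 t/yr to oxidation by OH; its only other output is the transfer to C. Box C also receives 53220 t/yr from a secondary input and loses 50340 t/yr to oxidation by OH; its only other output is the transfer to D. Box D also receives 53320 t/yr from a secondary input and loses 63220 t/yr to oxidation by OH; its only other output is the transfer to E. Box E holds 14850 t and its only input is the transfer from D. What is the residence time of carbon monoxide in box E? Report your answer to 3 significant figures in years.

0.172 yr

Box A: F(A→B) = (93010 + 34180) − 35070 = 92120 t/yr.
Box B: F(B→C) = (92120 + 55180) − 53990 = 93310 t/yr.
Box C: F(C→D) = (93310 + 53220) − 50340 = 96190 t/yr.
Box D: F(D→E) = (96190 + 53320) − 63220 = 86290 t/yr.
Box E throughput = its input = 86290 t/yr; τ = 14850 / 86290 = 0.1721 yr.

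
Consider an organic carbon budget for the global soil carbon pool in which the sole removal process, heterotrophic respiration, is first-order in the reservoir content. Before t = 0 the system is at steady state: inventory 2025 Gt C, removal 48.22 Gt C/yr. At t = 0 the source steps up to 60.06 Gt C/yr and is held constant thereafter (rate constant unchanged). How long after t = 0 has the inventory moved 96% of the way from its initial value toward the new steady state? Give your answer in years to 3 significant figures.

135 yr

τ = M₀/F₀ = 2025/48.22 = 42.00 yr.
The remaining gap fraction is e^(−t/τ); 96% covered ⇒ e^(−t/τ) = 0.0400.
t = −τ ln(0.0400) = 42.00 × 3.219 = 135.2 yr.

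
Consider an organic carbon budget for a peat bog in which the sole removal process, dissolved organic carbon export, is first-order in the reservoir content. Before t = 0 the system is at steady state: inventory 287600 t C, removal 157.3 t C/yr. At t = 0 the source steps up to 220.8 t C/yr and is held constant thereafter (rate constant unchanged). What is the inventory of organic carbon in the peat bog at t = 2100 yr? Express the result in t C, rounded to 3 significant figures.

367000 t C

τ = M₀/F₀ = 287600/157.3 = 1828 yr; rate constant k = 1/τ.
New steady state M_∞ = F₁/k = F₁·τ = 220.8 × 1828 = 403700 t C.
M(t) = M_∞ + (M₀ − M_∞)·e^(−t/τ); t/τ = 2100/1828 = 1.149, so e^(−t/τ) = 0.3171.
M(t) = 403700 − 116100 × 0.3171 = 366890 t C.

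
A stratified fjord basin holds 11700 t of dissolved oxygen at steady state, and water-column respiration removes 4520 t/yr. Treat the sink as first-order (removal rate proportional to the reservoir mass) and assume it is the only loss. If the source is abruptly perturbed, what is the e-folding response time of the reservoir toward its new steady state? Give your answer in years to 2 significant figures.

2.6 yr

For a linear reservoir the response time equals the residence time τ = M/F.
τ = 11700 / 4520 = 2.588 yr.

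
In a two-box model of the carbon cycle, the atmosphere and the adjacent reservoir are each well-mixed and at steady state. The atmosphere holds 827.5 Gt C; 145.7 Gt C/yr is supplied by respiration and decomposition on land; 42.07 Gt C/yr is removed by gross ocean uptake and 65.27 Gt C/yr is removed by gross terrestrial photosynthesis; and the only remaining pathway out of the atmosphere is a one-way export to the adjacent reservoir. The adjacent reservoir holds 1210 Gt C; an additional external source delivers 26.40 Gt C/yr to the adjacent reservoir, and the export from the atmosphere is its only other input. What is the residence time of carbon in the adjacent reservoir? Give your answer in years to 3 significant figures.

Balance the atmosphere: ΣF_in = 145.70 Gt C/yr.
Export to the adjacent reservoir = ΣF_in − (42.07 + 65.27) = 38.360 Gt C/yr.
Total input to the adjacent reservoir = 38.360 + 26.40 = 64.760 Gt C/yr; at steady state this equals its total output.
τ = M / F = 1210 / 64.760 = 18.68 yr.

18.7 yr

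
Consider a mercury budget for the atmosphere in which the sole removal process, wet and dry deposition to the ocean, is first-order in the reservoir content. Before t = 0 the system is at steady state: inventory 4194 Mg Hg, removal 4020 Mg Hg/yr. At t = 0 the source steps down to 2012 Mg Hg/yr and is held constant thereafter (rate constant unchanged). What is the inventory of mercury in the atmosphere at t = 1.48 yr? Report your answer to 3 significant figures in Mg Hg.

The sink rate constant is k = F₀/M₀ = 4020/4194 = 0.9585 yr⁻¹.
Solving dM/dt = F₁ − kM with M(0) = M₀ gives M(t) = F₁/k + (M₀ − F₁/k)·e^(−kt).
F₁/k = 2012/0.9585 = 2099.1 Mg Hg; kt = 0.9585 × 1.48 = 1.419, e^(−kt) = 0.2421.
M(1.48) = 2099.1 + (4194 − 2099.1) × 0.2421 = 2099.1 + 507.1 = 2606.2 Mg Hg.

2610 Mg Hg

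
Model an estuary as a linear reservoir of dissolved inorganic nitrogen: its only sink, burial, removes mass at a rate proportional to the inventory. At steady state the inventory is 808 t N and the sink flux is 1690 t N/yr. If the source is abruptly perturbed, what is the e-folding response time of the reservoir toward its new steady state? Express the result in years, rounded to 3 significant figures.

0.478 yr

For a linear reservoir the response time equals the residence time τ = M/F.
τ = 808 / 1690 = 0.4781 yr.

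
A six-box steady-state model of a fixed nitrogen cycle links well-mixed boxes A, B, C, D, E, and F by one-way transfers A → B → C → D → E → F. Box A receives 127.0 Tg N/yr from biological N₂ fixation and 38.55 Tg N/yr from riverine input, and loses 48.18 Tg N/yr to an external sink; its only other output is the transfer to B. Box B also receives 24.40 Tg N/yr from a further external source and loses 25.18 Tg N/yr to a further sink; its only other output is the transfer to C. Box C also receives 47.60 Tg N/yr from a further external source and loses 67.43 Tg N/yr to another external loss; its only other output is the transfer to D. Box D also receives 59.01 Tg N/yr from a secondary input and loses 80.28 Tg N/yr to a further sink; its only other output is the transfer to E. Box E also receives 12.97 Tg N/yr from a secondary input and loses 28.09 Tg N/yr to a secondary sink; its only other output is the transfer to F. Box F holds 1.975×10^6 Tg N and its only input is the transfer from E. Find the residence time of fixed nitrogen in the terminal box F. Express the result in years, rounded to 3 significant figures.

32700 yr

Box A: F(A→B) = (127.0 + 38.55) − 48.18 = 117.37 Tg N/yr.
Box B: F(B→C) = (117.37 + 24.40) − 25.18 = 116.59 Tg N/yr.
Box C: F(C→D) = (116.59 + 47.60) − 67.43 = 96.760 Tg N/yr.
Box D: F(D→E) = (96.760 + 59.01) − 80.28 = 75.490 Tg N/yr.
Box E: F(E→F) = (75.490 + 12.97) − 28.09 = 60.370 Tg N/yr.
Box F throughput = its input = 60.370 Tg N/yr; τ = 1.975×10^6 / 60.370 = 32710 yr.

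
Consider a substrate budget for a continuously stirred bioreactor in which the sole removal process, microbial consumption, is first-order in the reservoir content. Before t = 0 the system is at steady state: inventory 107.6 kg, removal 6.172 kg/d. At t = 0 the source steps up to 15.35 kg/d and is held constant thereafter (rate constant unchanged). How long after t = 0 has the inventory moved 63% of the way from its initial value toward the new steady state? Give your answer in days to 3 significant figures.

17.3 d

τ = M₀/F₀ = 107.6/6.172 = 17.43 d.
The remaining gap fraction is e^(−t/τ); 63% covered ⇒ e^(−t/τ) = 0.370.
t = −τ ln(0.370) = 17.43 × 0.9943 = 17.33 d.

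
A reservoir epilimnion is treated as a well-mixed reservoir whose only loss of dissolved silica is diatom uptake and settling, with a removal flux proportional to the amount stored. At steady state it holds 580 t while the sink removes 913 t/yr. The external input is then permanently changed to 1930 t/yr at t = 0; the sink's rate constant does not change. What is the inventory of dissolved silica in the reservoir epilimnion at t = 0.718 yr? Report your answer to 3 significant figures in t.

Residence time τ = M₀/F₀ = 0.6353 yr. The eventual steady state is M_∞ = M₀·(F₁/F₀) = 580 × 1930/913 = 1226.1 t.
The anomaly ΔM(t) = M(t) − M_∞ decays as ΔM₀·e^(−t/τ) with ΔM₀ = 580 − 1226.1 = −646.1 t.
At t = 0.718 yr, e^(−t/τ) = e^(−1.130) = 0.3230, so ΔM = −208.7 t and M = 1226.1 − 208.7 = 1017.4 t.

1020 t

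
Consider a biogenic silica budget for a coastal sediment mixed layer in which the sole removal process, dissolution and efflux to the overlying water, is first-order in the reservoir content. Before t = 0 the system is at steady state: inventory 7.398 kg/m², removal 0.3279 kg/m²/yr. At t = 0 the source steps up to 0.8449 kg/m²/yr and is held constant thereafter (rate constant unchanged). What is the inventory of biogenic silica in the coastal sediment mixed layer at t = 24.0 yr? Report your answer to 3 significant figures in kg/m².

15.0 kg/m²

Residence time τ = M₀/F₀ = 22.56 yr. The eventual steady state is M_∞ = M₀·(F₁/F₀) = 7.398 × 0.8449/0.3279 = 19.062 kg/m².
The anomaly ΔM(t) = M(t) − M_∞ decays as ΔM₀·e^(−t/τ) with ΔM₀ = 7.398 − 19.062 = −11.66 kg/m².
At t = 24.0 yr, e^(−t/τ) = e^(−1.064) = 0.3452, so ΔM = −4.026 kg/m² and M = 19.062 − 4.026 = 15.036 kg/m².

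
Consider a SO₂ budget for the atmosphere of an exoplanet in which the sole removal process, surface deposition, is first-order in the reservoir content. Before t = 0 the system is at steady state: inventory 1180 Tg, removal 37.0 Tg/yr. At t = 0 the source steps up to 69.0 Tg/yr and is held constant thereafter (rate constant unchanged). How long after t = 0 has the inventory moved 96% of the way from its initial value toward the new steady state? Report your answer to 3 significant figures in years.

τ = M₀/F₀ = 1180/37.0 = 31.89 yr.
The remaining gap fraction is e^(−t/τ); 96% covered ⇒ e^(−t/τ) = 0.0400.
t = −τ ln(0.0400) = 31.89 × 3.219 = 102.7 yr.

103 yr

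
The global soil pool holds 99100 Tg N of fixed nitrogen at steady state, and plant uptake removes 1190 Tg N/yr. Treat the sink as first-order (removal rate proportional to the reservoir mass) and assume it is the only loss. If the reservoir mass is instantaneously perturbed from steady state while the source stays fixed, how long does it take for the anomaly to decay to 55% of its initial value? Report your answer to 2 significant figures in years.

For a linear reservoir the anomaly decays as exp(−t/τ) with τ = M/F = 99100/1190 = 83.28 yr.
exp(−t/τ) = 0.55 ⇒ t = −τ ln(0.55) = 83.28 × 0.5978 = 49.79 yr.

50 yr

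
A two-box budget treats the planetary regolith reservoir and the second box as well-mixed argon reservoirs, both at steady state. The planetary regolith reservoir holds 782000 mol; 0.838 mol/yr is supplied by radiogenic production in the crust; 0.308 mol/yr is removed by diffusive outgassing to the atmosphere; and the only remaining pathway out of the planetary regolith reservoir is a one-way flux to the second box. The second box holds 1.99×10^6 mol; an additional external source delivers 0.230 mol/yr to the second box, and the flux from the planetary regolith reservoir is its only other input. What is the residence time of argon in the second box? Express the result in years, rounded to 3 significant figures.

2.62×10^6 yr

Balance the planetary regolith reservoir: ΣF_in = 0.83800 mol/yr.
Flux to the second box = ΣF_in − (0.308) = 0.53000 mol/yr.
Total input to the second box = 0.53000 + 0.230 = 0.76000 mol/yr; at steady state this equals its total output.
τ = M / F = 1.99×10^6 / 0.76000 = 2.618×10^6 yr.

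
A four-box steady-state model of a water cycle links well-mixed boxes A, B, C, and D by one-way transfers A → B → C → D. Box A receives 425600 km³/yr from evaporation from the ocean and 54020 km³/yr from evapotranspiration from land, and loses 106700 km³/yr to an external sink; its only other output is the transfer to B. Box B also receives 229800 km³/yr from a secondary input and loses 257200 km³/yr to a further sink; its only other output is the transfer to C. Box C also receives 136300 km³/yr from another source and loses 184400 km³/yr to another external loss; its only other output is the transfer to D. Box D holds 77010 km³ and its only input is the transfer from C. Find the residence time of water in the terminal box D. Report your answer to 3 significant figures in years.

Box A: F(A→B) = (425600 + 54020) − 106700 = 372920 km³/yr.
Box B: F(B→C) = (372920 + 229800) − 257200 = 345520 km³/yr.
Box C: F(C→D) = (345520 + 136300) − 184400 = 297420 km³/yr.
Box D throughput = its input = 297420 km³/yr; τ = 77010 / 297420 = 0.2589 yr.

0.259 yr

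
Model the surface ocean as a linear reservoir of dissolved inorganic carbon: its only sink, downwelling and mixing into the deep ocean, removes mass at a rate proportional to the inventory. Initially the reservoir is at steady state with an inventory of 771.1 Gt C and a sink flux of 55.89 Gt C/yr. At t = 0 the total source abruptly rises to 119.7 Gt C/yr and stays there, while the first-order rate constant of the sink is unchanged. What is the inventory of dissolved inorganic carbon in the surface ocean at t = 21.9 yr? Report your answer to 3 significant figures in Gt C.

τ = M₀/F₀ = 771.1/55.89 = 13.80 yr; rate constant k = 1/τ.
New steady state M_∞ = F₁/k = F₁·τ = 119.7 × 13.80 = 1651.5 Gt C.
M(t) = M_∞ + (M₀ − M_∞)·e^(−t/τ); t/τ = 21.9/13.80 = 1.587, so e^(−t/τ) = 0.2045.
M(t) = 1651.5 − 880.4 × 0.2045 = 1471.5 Gt C.

1470 Gt C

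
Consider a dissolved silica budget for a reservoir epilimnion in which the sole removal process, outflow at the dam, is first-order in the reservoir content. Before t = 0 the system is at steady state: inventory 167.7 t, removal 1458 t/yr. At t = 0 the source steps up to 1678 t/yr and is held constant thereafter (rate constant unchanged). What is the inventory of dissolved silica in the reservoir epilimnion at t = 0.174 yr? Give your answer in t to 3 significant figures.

Residence time τ = M₀/F₀ = 0.1150 yr. The eventual steady state is M_∞ = M₀·(F₁/F₀) = 167.7 × 1678/1458 = 193.00 t.
The anomaly ΔM(t) = M(t) − M_∞ decays as ΔM₀·e^(−t/τ) with ΔM₀ = 167.7 − 193.00 = −25.30 t.
At t = 0.174 yr, e^(−t/τ) = e^(−1.513) = 0.2203, so ΔM = −5.575 t and M = 193.00 − 5.575 = 187.43 t.

187 t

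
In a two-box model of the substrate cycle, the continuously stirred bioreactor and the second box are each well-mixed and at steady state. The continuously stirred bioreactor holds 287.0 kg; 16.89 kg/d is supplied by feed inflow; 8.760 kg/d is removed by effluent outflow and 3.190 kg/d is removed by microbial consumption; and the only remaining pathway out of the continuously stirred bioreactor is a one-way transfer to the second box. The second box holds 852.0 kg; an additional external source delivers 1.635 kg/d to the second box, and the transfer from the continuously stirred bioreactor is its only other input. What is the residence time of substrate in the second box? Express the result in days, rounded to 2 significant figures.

130 d

Balance the continuously stirred bioreactor: ΣF_in = 16.890 kg/d.
Transfer to the second box = ΣF_in − (8.760 + 3.190) = 4.9400 kg/d.
Total input to the second box = 4.9400 + 1.635 = 6.5750 kg/d; at steady state this equals its total output.
τ = M / F = 852.0 / 6.5750 = 129.6 d.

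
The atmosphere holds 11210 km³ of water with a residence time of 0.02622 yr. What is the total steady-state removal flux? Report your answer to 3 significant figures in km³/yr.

428000 km³/yr

F = M / τ = 11210 / 0.02622 = 427500 km³/yr.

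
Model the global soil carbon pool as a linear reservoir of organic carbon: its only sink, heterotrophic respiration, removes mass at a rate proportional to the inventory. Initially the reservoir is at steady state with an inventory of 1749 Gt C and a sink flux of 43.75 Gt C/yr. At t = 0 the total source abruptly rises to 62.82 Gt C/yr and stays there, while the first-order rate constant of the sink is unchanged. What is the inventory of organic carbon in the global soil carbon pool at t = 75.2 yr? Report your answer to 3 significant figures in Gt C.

2400 Gt C

The sink rate constant is k = F₀/M₀ = 43.75/1749 = 0.02501 yr⁻¹.
Solving dM/dt = F₁ − kM with M(0) = M₀ gives M(t) = F₁/k + (M₀ − F₁/k)·e^(−kt).
F₁/k = 62.82/0.02501 = 2511.4 Gt C; kt = 0.02501 × 75.2 = 1.881, e^(−kt) = 0.1524.
M(75.2) = 2511.4 + (1749 − 2511.4) × 0.1524 = 2511.4 − 116.2 = 2395.2 Gt C.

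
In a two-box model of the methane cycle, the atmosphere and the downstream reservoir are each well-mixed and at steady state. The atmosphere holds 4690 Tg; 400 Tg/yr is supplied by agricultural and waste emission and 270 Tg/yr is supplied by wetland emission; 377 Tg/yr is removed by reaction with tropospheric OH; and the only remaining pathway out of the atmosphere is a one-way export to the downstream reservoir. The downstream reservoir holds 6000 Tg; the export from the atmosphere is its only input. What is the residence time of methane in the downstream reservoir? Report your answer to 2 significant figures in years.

Balance the atmosphere: ΣF_in = 400 + 270 = 670.00 Tg/yr.
Export to the downstream reservoir = ΣF_in − (377) = 293.00 Tg/yr.
At steady state the output of the downstream reservoir equals its input, 293.00 Tg/yr.
τ = M / F = 6000 / 293.00 = 20.48 yr.

20 yr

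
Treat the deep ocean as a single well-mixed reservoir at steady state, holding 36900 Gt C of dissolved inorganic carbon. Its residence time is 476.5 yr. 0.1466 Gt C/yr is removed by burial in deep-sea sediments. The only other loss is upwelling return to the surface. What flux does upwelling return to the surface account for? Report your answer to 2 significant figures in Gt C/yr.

77 Gt C/yr

Total removal F = M/τ = 36900 / 476.5 = 77.44 Gt C/yr.
Upwelling return to the surface = F − (0.1466) = 77.44 − 0.1466 = 77.29 Gt C/yr.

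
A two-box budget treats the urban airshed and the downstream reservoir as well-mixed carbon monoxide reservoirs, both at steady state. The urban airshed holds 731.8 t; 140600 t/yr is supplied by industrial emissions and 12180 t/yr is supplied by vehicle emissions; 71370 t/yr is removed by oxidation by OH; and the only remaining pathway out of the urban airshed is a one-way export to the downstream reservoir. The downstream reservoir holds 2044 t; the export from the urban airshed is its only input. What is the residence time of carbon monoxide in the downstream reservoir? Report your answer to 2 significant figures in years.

0.025 yr

Balance the urban airshed: ΣF_in = 140600 + 12180 = 152780 t/yr.
Export to the downstream reservoir = ΣF_in − (71370) = 81410 t/yr.
At steady state the output of the downstream reservoir equals its input, 81410 t/yr.
τ = M / F = 2044 / 81410 = 0.02511 yr.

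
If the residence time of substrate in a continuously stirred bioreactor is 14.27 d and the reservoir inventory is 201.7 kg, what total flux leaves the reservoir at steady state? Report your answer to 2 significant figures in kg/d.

14 kg/d

F = M / τ = 201.7 / 14.27 = 14.13 kg/d.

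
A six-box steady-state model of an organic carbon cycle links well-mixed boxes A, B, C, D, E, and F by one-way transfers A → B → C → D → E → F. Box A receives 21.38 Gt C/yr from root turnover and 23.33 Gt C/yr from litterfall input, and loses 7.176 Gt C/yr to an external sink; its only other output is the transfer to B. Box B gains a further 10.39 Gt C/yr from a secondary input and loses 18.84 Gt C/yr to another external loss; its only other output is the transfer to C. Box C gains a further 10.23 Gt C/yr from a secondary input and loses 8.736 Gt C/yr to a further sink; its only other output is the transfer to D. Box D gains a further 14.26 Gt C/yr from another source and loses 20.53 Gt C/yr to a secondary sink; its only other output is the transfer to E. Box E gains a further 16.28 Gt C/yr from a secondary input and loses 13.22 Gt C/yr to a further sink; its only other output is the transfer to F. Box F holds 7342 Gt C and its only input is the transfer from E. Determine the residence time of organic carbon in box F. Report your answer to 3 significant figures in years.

Box A: F(A→B) = (21.38 + 23.33) − 7.176 = 37.534 Gt C/yr.
Box B: F(B→C) = (37.534 + 10.39) − 18.84 = 29.084 Gt C/yr.
Box C: F(C→D) = (29.084 + 10.23) − 8.736 = 30.578 Gt C/yr.
Box D: F(D→E) = (30.578 + 14.26) − 20.53 = 24.308 Gt C/yr.
Box E: F(E→F) = (24.308 + 16.28) − 13.22 = 27.368 Gt C/yr.
Box F throughput = its input = 27.368 Gt C/yr; τ = 7342 / 27.368 = 268.3 yr.

268 yr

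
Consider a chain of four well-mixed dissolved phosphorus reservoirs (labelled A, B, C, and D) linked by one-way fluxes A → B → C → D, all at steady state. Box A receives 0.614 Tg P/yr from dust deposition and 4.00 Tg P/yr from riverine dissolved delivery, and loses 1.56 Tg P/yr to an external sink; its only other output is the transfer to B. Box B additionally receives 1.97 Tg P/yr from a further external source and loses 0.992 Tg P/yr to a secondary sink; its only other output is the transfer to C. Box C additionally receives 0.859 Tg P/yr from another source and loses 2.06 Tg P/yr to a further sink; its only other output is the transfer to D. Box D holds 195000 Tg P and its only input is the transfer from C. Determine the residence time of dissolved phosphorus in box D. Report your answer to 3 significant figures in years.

Box A: F(A→B) = (0.614 + 4.00) − 1.56 = 3.0540 Tg P/yr.
Box B: F(B→C) = (3.0540 + 1.97) − 0.992 = 4.0320 Tg P/yr.
Box C: F(C→D) = (4.0320 + 0.859) − 2.06 = 2.8310 Tg P/yr.
Box D throughput = its input = 2.8310 Tg P/yr; τ = 195000 / 2.8310 = 68880 yr.

68900 yr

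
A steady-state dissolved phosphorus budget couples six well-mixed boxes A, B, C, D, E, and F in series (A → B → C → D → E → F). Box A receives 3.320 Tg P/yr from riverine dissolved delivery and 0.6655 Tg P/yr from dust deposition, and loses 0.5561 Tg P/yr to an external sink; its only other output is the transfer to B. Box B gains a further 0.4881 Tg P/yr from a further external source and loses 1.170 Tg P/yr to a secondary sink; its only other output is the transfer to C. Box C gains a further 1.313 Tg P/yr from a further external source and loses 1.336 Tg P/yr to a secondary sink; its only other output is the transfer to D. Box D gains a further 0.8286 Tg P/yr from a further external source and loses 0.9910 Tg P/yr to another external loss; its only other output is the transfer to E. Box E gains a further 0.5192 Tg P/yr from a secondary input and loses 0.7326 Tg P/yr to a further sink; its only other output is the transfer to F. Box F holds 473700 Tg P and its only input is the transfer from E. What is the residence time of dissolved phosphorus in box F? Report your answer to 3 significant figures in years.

Box A: F(A→B) = (3.320 + 0.6655) − 0.5561 = 3.4294 Tg P/yr.
Box B: F(B→C) = (3.4294 + 0.4881) − 1.170 = 2.7475 Tg P/yr.
Box C: F(C→D) = (2.7475 + 1.313) − 1.336 = 2.7245 Tg P/yr.
Box D: F(D→E) = (2.7245 + 0.8286) − 0.9910 = 2.5621 Tg P/yr.
Box E: F(E→F) = (2.5621 + 0.5192) − 0.7326 = 2.3487 Tg P/yr.
Box F throughput = its input = 2.3487 Tg P/yr; τ = 473700 / 2.3487 = 201700 yr.

202000 yr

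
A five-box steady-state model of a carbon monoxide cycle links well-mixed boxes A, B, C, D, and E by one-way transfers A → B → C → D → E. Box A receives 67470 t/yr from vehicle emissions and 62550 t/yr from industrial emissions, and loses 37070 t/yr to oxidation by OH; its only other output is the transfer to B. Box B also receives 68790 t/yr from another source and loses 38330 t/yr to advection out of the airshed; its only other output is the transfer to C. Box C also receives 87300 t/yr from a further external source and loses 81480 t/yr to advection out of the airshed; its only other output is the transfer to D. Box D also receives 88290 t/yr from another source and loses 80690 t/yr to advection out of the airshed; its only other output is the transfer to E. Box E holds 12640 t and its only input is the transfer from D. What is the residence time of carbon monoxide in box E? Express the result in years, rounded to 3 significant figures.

0.0924 yr

Box A: F(A→B) = (67470 + 62550) − 37070 = 92950 t/yr.
Box B: F(B→C) = (92950 + 68790) − 38330 = 123410 t/yr.
Box C: F(C→D) = (123410 + 87300) − 81480 = 129230 t/yr.
Box D: F(D→E) = (129230 + 88290) − 80690 = 136830 t/yr.
Box E throughput = its input = 136830 t/yr; τ = 12640 / 136830 = 0.09238 yr.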